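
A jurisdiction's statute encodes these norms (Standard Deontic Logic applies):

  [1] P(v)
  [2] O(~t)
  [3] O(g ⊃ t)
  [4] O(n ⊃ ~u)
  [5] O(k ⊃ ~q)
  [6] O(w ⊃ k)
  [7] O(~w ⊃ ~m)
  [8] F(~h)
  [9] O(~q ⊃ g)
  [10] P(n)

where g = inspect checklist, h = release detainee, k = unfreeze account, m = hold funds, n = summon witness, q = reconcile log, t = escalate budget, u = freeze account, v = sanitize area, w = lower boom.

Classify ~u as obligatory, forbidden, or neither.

Premise 4 is O(n ⊃ ~u), but O(n) is not derivable from the premises (the permission P(n) asserts only ~O(~n), not O(n)), so it does not yield O(~u).
No premise or chain of K-axiom applications forces O(~u), and none forces O(u). So ~u is neither obligatory nor forbidden under these norms.

Neither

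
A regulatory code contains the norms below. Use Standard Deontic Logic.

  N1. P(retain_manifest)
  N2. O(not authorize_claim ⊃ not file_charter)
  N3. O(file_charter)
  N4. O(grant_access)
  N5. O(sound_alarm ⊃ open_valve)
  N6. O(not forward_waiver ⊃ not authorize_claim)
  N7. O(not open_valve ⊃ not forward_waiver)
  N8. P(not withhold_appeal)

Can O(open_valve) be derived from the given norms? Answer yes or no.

Premise 3 gives O(file_charter).
Premise 2, O(not authorize_claim ⊃ not file_charter), contraposes to O(file_charter ⊃ authorize_claim); with O(file_charter) we get O(authorize_claim).
Premise 6 is O(not forward_waiver ⊃ not authorize_claim); contrapositively O(authorize_claim ⊃ forward_waiver). Since O(authorize_claim) holds, K gives O(forward_waiver).
The contrapositive of premise 7 (O(not open_valve ⊃ not forward_waiver)) is O(forward_waiver ⊃ open_valve), and O(forward_waiver) is already established, so O(open_valve).
Premises 1, 4, 5, 8 do not contribute to this derivation.
So O(open_valve) follows.

Yes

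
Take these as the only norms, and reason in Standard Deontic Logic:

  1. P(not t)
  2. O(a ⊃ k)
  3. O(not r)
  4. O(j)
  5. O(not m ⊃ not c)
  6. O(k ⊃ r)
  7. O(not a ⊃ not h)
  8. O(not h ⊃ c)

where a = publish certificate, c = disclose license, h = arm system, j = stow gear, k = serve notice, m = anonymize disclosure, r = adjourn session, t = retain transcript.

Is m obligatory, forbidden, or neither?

Obligatory

Premise 3 gives O(not r).
Premise 6 is O(k ⊃ r); contrapositively O(not r ⊃ not k). Since O(not r) holds, K gives O(not k).
Premise 2, O(a ⊃ k), contraposes to O(not k ⊃ not a); with O(not k) we get O(not a).
With premise 7, O(not a ⊃ not h), the K-axiom yields O(not h).
Applying K to premise 8 (O(not h ⊃ c)) and O(not h) yields O(c).
Premise 5, O(not m ⊃ not c), contraposes to O(c ⊃ m); with O(c) we get O(m).
Premises 1, 4 do not contribute to this derivation.
Hence m is obligatory.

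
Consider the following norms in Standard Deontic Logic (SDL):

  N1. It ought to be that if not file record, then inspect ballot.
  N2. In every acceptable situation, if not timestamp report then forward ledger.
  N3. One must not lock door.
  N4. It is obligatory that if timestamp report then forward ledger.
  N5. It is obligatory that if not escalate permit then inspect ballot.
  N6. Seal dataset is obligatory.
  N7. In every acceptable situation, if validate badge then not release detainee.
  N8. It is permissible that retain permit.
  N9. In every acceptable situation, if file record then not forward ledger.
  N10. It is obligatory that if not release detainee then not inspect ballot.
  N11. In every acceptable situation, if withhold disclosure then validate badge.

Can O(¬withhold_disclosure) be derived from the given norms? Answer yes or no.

By case analysis on timestamp_report: premise 4 gives O(timestamp_report → forward_ledger) and premise 2 gives O(¬timestamp_report → forward_ledger), so O(forward_ledger) either way.
Premise 9, O(file_record → ¬forward_ledger), contraposes to O(forward_ledger → ¬file_record); with O(forward_ledger) we get O(¬file_record).
Applying K to premise 1 (O(¬file_record → inspect_ballot)) and O(¬file_record) yields O(inspect_ballot).
The contrapositive of premise 10 (O(¬release_detainee → ¬inspect_ballot)) is O(inspect_ballot → release_detainee), and O(inspect_ballot) is already established, so O(release_detainee).
Premise 7 is O(validate_badge → ¬release_detainee); contrapositively O(release_detainee → ¬validate_badge). Since O(release_detainee) holds, K gives O(¬validate_badge).
The contrapositive of premise 11 (O(withhold_disclosure → validate_badge)) is O(¬validate_badge → ¬withhold_disclosure), and O(¬validate_badge) is already established, so O(¬withhold_disclosure).
Premises 3, 5, 6, 8 do not contribute to this derivation.
So O(¬withhold_disclosure) follows.

Yes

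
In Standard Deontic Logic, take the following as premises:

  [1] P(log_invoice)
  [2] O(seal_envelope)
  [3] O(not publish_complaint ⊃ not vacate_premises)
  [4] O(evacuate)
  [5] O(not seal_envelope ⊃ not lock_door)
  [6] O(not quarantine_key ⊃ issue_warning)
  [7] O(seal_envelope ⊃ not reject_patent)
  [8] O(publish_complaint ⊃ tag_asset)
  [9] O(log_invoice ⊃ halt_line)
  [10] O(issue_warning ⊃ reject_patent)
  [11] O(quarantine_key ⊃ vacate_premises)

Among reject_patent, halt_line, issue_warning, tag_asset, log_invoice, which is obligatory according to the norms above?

tag_asset

From premise 2 we have O(seal_envelope).
From O(seal_envelope) and premise 7, O(seal_envelope ⊃ not reject_patent), we obtain O(not reject_patent).
Premise 10, O(issue_warning ⊃ reject_patent), contraposes to O(not reject_patent ⊃ not issue_warning); with O(not reject_patent) we get O(not issue_warning).
Premise 6 is O(not quarantine_key ⊃ issue_warning); contrapositively O(not issue_warning ⊃ quarantine_key). Since O(not issue_warning) holds, K gives O(quarantine_key).
Applying K to premise 11 (O(quarantine_key ⊃ vacate_premises)) and O(quarantine_key) yields O(vacate_premises).
Premise 3, O(not publish_complaint ⊃ not vacate_premises), contraposes to O(vacate_premises ⊃ publish_complaint); with O(vacate_premises) we get O(publish_complaint).
Applying K to premise 8 (O(publish_complaint ⊃ tag_asset)) and O(publish_complaint) yields O(tag_asset).
So O(tag_asset) holds — tag_asset is obligatory. None of the other listed options is made obligatory by any chain of premises.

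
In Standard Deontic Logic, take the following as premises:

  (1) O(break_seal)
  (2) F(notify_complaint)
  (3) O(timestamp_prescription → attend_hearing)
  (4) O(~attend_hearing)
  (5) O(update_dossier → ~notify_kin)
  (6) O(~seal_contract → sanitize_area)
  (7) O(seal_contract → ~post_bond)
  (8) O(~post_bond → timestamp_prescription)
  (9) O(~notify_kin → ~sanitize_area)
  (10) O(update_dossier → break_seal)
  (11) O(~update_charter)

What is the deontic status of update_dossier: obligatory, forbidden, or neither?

Premise 4 gives O(~attend_hearing).
Premise 3 is O(timestamp_prescription → attend_hearing); contrapositively O(~attend_hearing → ~timestamp_prescription). Since O(~attend_hearing) holds, K gives O(~timestamp_prescription).
Premise 8, O(~post_bond → timestamp_prescription), contraposes to O(~timestamp_prescription → post_bond); with O(~timestamp_prescription) we get O(post_bond).
Premise 7, O(seal_contract → ~post_bond), contraposes to O(post_bond → ~seal_contract); with O(post_bond) we get O(~seal_contract).
Premise 6 is O(~seal_contract → sanitize_area); since O(~seal_contract), deontic closure gives O(sanitize_area).
The contrapositive of premise 9 (O(~notify_kin → ~sanitize_area)) is O(sanitize_area → notify_kin), and O(sanitize_area) is already established, so O(notify_kin).
The contrapositive of premise 5 (O(update_dossier → ~notify_kin)) is O(notify_kin → ~update_dossier), and O(notify_kin) is already established, so O(~update_dossier).
Premises 1, 2, 10, 11 do not contribute to this derivation.
Thus O(~update_dossier), which is F(update_dossier): update_dossier is forbidden.

Forbidden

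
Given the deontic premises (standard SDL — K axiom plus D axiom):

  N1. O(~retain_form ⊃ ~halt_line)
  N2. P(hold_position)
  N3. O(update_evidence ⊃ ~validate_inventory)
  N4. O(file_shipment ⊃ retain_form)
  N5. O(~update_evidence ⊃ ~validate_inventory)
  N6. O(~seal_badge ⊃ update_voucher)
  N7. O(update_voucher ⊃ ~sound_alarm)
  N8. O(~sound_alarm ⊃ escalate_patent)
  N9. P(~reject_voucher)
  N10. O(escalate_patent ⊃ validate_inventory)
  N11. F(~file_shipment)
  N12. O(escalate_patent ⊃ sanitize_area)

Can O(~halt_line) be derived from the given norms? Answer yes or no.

No

Premise 1 is O(~retain_form ⊃ ~halt_line), but O(~retain_form) is not derivable from the premises, so it does not yield O(~halt_line).
No other premise forces O(~halt_line). An ideal world satisfying every premise can still have ~halt_line false, so O(~halt_line) is not derivable.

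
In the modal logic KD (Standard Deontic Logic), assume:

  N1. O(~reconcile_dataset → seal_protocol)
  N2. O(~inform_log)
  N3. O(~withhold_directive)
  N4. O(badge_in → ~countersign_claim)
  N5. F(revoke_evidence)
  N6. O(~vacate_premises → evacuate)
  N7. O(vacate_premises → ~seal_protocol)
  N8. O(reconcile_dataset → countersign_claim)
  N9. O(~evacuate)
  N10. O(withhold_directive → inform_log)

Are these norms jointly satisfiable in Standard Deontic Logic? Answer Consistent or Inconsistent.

Consistent

Premise 10 is O(withhold_directive → inform_log), but O(withhold_directive) is not derivable from the premises, so it does not yield O(inform_log).
So O(inform_log) is not derivable, and the apparent clash with O(~inform_log) does not arise.
A world satisfying every obligation exists (e.g. badge_in=false, countersign_claim=true, evacuate=false, inform_log=false, reconcile_dataset=true, revoke_evidence=false, seal_protocol=false, vacate_premises=true, withhold_directive=false); no atom is both obligatory and forbidden, so the set is consistent.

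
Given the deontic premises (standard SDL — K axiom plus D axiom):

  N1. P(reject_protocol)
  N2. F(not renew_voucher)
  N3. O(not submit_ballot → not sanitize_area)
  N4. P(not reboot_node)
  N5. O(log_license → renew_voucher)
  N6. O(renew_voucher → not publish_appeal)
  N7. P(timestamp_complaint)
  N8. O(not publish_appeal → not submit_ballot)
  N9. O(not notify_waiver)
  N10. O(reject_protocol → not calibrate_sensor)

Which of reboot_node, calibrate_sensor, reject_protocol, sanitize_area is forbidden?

sanitize_area

Premise 2, F(not renew_voucher), is equivalent to O(renew_voucher).
From O(renew_voucher) and premise 6, O(renew_voucher → not publish_appeal), we obtain O(not publish_appeal).
Premise 8 is O(not publish_appeal → not submit_ballot); since O(not publish_appeal), deontic closure gives O(not submit_ballot).
With premise 3, O(not submit_ballot → not sanitize_area), the K-axiom yields O(not sanitize_area).
So O(not sanitize_area) holds, i.e. sanitize_area is forbidden. None of the other listed options is forbidden under the premises.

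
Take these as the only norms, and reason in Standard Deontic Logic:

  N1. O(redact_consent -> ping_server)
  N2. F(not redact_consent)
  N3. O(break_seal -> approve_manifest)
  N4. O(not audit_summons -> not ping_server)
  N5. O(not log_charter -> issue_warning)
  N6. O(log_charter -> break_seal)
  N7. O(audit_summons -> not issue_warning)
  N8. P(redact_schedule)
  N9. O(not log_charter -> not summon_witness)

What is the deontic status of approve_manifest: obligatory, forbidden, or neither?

Obligatory

Premise 2, F(not redact_consent), is equivalent to O(redact_consent).
From O(redact_consent) and premise 1, O(redact_consent -> ping_server), we obtain O(ping_server).
The contrapositive of premise 4 (O(not audit_summons -> not ping_server)) is O(ping_server -> audit_summons), and O(ping_server) is already established, so O(audit_summons).
With premise 7, O(audit_summons -> not issue_warning), the K-axiom yields O(not issue_warning).
Premise 5 is O(not log_charter -> issue_warning); contrapositively O(not issue_warning -> log_charter). Since O(not issue_warning) holds, K gives O(log_charter).
With premise 6, O(log_charter -> break_seal), the K-axiom yields O(break_seal).
Premise 3 is O(break_seal -> approve_manifest); since O(break_seal), deontic closure gives O(approve_manifest).
Premises 8, 9 do not contribute to this derivation.
Hence approve_manifest is obligatory.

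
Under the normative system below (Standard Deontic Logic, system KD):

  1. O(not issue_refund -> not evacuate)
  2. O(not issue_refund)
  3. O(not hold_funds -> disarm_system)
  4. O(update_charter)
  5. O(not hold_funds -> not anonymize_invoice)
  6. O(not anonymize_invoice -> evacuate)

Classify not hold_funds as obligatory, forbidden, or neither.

Forbidden

From premise 2 we have O(not issue_refund).
Applying K to premise 1 (O(not issue_refund -> not evacuate)) and O(not issue_refund) yields O(not evacuate).
The contrapositive of premise 6 (O(not anonymize_invoice -> evacuate)) is O(not evacuate -> anonymize_invoice), and O(not evacuate) is already established, so O(anonymize_invoice).
Premise 5 is O(not hold_funds -> not anonymize_invoice); contrapositively O(anonymize_invoice -> hold_funds). Since O(anonymize_invoice) holds, K gives O(hold_funds).
Premises 3, 4 do not contribute to this derivation.
Thus O(hold_funds), which is F(not hold_funds): not hold_funds is forbidden.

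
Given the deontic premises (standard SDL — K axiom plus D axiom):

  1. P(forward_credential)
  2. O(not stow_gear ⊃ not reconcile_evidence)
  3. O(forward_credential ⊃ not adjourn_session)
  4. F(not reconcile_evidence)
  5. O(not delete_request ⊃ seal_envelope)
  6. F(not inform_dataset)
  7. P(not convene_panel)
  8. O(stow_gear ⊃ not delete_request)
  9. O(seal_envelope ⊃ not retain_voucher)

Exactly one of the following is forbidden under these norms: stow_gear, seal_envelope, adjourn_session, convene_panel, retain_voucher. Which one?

Premise 4, F(not reconcile_evidence), is equivalent to O(reconcile_evidence).
Premise 2, O(not stow_gear ⊃ not reconcile_evidence), contraposes to O(reconcile_evidence ⊃ stow_gear); with O(reconcile_evidence) we get O(stow_gear).
Applying K to premise 8 (O(stow_gear ⊃ not delete_request)) and O(stow_gear) yields O(not delete_request).
Applying K to premise 5 (O(not delete_request ⊃ seal_envelope)) and O(not delete_request) yields O(seal_envelope).
Premise 9 is O(seal_envelope ⊃ not retain_voucher); since O(seal_envelope), deontic closure gives O(not retain_voucher).
So O(not retain_voucher) holds, i.e. retain_voucher is forbidden. None of the other listed options is forbidden under the premises.

retain_voucher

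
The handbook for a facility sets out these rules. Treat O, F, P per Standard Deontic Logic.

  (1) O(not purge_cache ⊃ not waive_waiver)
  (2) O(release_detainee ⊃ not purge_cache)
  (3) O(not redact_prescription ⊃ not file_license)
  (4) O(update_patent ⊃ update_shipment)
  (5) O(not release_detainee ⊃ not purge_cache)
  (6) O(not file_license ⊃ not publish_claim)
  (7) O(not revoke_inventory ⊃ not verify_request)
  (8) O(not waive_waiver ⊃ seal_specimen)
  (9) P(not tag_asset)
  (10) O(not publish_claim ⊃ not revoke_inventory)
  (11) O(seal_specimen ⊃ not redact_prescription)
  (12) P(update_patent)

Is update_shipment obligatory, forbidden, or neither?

Neither

Premise 4 is O(update_patent ⊃ update_shipment), but O(update_patent) is not derivable from the premises (the permission P(update_patent) asserts only not O(not update_patent), not O(update_patent)), so it does not yield O(update_shipment).
No premise or chain of K-axiom applications forces O(update_shipment), and none forces O(not update_shipment). So update_shipment is neither obligatory nor forbidden under these norms.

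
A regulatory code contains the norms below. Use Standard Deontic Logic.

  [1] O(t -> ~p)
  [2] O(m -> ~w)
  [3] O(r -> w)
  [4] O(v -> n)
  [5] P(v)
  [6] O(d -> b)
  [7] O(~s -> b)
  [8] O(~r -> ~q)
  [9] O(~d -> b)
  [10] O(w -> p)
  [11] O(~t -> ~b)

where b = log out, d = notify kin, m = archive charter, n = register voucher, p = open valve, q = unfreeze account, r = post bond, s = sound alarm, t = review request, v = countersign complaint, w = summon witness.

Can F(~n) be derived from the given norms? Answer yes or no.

No

Premise 4 is O(v -> n), but O(v) is not derivable from the premises (the permission P(v) asserts only ~O(~v), not O(v)), so it does not yield O(n).
No other premise forces O(n). An ideal world satisfying every premise can still have ~n true, so F(~n) is not derivable.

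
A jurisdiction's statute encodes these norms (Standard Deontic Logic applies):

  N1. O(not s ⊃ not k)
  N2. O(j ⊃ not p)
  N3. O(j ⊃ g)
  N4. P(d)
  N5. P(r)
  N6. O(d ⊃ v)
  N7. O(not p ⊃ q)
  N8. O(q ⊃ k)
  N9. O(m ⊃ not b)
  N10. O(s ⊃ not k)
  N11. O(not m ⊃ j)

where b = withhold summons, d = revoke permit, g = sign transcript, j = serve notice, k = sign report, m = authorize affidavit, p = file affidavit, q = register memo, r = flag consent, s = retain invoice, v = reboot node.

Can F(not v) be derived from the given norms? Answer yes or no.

Premise 6 is O(d ⊃ v), but O(d) is not derivable from the premises (the permission P(d) asserts only not O(not d), not O(d)), so it does not yield O(v).
No other premise forces O(v). An ideal world satisfying every premise can still have not v true, so F(not v) is not derivable.

No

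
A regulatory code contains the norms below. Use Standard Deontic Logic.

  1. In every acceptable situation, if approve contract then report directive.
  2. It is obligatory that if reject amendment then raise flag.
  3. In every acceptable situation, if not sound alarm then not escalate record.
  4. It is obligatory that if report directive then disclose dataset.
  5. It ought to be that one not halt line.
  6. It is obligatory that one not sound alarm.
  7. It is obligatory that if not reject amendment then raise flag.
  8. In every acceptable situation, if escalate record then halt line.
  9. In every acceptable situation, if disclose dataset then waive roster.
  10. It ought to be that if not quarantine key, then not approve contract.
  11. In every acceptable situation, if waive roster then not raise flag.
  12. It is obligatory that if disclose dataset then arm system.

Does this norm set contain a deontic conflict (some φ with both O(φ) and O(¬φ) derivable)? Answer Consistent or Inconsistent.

Premise 8 is O(escalate_record → halt_line), but O(escalate_record) is not derivable from the premises, so it does not yield O(halt_line).
So O(halt_line) is not derivable, and the apparent clash with O(¬halt_line) does not arise.
A world satisfying every obligation exists (e.g. approve_contract=false, arm_system=false, disclose_dataset=false, escalate_record=false, halt_line=false, quarantine_key=false, raise_flag=true, reject_amendment=false, report_directive=false, sound_alarm=false, waive_roster=false); no atom is both obligatory and forbidden, so the set is consistent.

Consistent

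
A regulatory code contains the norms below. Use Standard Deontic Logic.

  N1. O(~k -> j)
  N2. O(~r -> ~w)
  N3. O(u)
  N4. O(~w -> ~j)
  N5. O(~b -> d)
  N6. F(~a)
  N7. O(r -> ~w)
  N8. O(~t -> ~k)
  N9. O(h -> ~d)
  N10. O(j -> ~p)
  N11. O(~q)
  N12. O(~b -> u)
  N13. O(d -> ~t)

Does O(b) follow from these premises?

Premises 2 and 7 cover both cases: O(~r -> ~w) and O(r -> ~w). Since ~r ∨ r is a tautology, O(~w) follows.
From O(~w) and premise 4, O(~w -> ~j), we obtain O(~j).
Premise 1 is O(~k -> j); contrapositively O(~j -> k). Since O(~j) holds, K gives O(k).
Premise 8, O(~t -> ~k), contraposes to O(k -> t); with O(k) we get O(t).
Premise 13, O(d -> ~t), contraposes to O(t -> ~d); with O(t) we get O(~d).
Premise 5 is O(~b -> d); contrapositively O(~d -> b). Since O(~d) holds, K gives O(b).
Premises 3, 6, 9, 10, 11, 12 do not contribute to this derivation.
So O(b) follows.

Yes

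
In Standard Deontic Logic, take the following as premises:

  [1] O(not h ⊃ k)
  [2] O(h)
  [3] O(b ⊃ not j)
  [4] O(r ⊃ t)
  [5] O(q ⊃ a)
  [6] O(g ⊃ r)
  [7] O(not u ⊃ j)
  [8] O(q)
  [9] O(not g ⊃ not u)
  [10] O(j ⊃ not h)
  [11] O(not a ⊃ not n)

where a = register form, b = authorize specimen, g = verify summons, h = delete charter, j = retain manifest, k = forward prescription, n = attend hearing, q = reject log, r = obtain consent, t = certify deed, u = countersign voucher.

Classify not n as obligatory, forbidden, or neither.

Premise 11 is O(not a ⊃ not n), but O(not a) is not derivable from the premises, so it does not yield O(not n).
No premise or chain of K-axiom applications forces O(not n), and none forces O(n). So not n is neither obligatory nor forbidden under these norms.

Neither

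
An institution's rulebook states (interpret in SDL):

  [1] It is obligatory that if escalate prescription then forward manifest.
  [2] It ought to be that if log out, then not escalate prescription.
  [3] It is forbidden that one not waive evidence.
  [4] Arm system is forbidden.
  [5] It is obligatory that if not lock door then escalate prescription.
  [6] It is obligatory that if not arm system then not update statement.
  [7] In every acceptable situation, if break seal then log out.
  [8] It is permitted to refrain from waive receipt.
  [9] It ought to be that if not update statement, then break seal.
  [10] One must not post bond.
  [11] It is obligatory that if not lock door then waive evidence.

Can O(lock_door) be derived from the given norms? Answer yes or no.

Premise 4, F(arm_system), is equivalent to O(¬arm_system).
Applying K to premise 6 (O(¬arm_system → ¬update_statement)) and O(¬arm_system) yields O(¬update_statement).
Applying K to premise 9 (O(¬update_statement → break_seal)) and O(¬update_statement) yields O(break_seal).
From O(break_seal) and premise 7, O(break_seal → log_out), we obtain O(log_out).
With premise 2, O(log_out → ¬escalate_prescription), the K-axiom yields O(¬escalate_prescription).
The contrapositive of premise 5 (O(¬lock_door → escalate_prescription)) is O(¬escalate_prescription → lock_door), and O(¬escalate_prescription) is already established, so O(lock_door).
Premises 1, 3, 8, 10, 11 do not contribute to this derivation.
So O(lock_door) follows.

Yes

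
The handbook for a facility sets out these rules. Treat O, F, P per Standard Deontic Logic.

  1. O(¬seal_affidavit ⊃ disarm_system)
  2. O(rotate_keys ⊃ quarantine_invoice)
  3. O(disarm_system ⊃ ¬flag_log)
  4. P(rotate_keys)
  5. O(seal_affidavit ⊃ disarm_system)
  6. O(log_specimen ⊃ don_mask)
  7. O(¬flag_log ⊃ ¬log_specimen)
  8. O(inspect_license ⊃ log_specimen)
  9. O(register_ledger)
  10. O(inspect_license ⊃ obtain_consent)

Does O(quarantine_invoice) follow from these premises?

Premise 2 is O(rotate_keys ⊃ quarantine_invoice), but O(rotate_keys) is not derivable from the premises (the permission P(rotate_keys) asserts only ¬O(¬rotate_keys), not O(rotate_keys)), so it does not yield O(quarantine_invoice).
No other premise forces O(quarantine_invoice). An ideal world satisfying every premise can still have quarantine_invoice false, so O(quarantine_invoice) is not derivable.

No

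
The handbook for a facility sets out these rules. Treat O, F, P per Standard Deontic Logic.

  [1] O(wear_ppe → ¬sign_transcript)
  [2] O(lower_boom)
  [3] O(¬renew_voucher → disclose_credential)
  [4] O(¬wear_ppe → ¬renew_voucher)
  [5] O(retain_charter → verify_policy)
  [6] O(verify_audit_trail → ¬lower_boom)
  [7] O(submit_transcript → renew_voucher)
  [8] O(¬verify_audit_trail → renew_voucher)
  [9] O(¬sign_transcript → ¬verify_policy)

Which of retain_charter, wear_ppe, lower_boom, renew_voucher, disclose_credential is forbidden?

retain_charter

From premise 2 we have O(lower_boom).
Premise 6 is O(verify_audit_trail → ¬lower_boom); contrapositively O(lower_boom → ¬verify_audit_trail). Since O(lower_boom) holds, K gives O(¬verify_audit_trail).
Premise 8 is O(¬verify_audit_trail → renew_voucher); since O(¬verify_audit_trail), deontic closure gives O(renew_voucher).
The contrapositive of premise 4 (O(¬wear_ppe → ¬renew_voucher)) is O(renew_voucher → wear_ppe), and O(renew_voucher) is already established, so O(wear_ppe).
Premise 1 is O(wear_ppe → ¬sign_transcript); since O(wear_ppe), deontic closure gives O(¬sign_transcript).
From O(¬sign_transcript) and premise 9, O(¬sign_transcript → ¬verify_policy), we obtain O(¬verify_policy).
Premise 5, O(retain_charter → verify_policy), contraposes to O(¬verify_policy → ¬retain_charter); with O(¬verify_policy) we get O(¬retain_charter).
So O(¬retain_charter) holds, i.e. retain_charter is forbidden. None of the other listed options is forbidden under the premises.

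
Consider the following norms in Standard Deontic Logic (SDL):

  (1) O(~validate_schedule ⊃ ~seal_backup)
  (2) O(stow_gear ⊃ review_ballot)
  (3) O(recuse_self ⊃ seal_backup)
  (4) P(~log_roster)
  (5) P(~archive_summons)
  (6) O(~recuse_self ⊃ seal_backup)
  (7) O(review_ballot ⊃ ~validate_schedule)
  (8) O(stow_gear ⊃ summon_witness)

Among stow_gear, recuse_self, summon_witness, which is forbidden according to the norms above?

Premises 6 and 3 are O(~recuse_self ⊃ seal_backup) and O(recuse_self ⊃ seal_backup); every ideal world satisfies ~recuse_self or recuse_self, so in either case seal_backup holds — hence O(seal_backup).
Premise 1, O(~validate_schedule ⊃ ~seal_backup), contraposes to O(seal_backup ⊃ validate_schedule); with O(seal_backup) we get O(validate_schedule).
Premise 7, O(review_ballot ⊃ ~validate_schedule), contraposes to O(validate_schedule ⊃ ~review_ballot); with O(validate_schedule) we get O(~review_ballot).
Premise 2, O(stow_gear ⊃ review_ballot), contraposes to O(~review_ballot ⊃ ~stow_gear); with O(~review_ballot) we get O(~stow_gear).
So O(~stow_gear) holds, i.e. stow_gear is forbidden. None of the other listed options is forbidden under the premises.

stow_gear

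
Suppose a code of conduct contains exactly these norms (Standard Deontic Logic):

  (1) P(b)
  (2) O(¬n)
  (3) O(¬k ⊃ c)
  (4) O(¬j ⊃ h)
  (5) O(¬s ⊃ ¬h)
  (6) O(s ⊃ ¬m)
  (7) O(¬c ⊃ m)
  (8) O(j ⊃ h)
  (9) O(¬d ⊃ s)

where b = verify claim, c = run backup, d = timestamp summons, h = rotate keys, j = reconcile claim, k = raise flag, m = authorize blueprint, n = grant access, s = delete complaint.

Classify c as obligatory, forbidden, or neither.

By case analysis on ¬j: premise 4 gives O(¬j ⊃ h) and premise 8 gives O(j ⊃ h), so O(h) either way.
Premise 5 is O(¬s ⊃ ¬h); contrapositively O(h ⊃ s). Since O(h) holds, K gives O(s).
Premise 6 is O(s ⊃ ¬m); since O(s), deontic closure gives O(¬m).
The contrapositive of premise 7 (O(¬c ⊃ m)) is O(¬m ⊃ c), and O(¬m) is already established, so O(c).
Premises 1, 2, 3, 9 do not contribute to this derivation.
Hence c is obligatory.

Obligatory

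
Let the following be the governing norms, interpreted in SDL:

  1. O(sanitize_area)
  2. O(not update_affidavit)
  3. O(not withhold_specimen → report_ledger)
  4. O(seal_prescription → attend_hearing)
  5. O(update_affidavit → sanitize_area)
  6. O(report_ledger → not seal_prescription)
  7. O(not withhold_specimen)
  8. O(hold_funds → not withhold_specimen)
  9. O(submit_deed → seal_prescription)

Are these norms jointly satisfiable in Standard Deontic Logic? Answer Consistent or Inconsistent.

Consistent

Premise 5 is O(update_affidavit → sanitize_area); even if O(sanitize_area) held, inferring O(update_affidavit) would be affirming the consequent — invalid.
So O(update_affidavit) is not derivable, and the apparent clash with O(not update_affidavit) does not arise.
A world satisfying every obligation exists (e.g. attend_hearing=false, hold_funds=false, report_ledger=true, sanitize_area=true, seal_prescription=false, submit_deed=false, update_affidavit=false, withhold_specimen=false); no atom is both obligatory and forbidden, so the set is consistent.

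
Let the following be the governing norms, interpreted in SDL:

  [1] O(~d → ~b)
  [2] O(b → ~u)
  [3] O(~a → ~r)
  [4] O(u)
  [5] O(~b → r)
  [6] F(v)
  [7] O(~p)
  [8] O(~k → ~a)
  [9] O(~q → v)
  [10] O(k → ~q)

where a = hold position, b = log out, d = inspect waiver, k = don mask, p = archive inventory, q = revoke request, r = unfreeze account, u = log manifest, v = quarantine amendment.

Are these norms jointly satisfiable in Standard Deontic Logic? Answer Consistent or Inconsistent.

Inconsistent

Premise 4 states O(u) outright.
Premise 2 is O(b → ~u); contrapositively O(u → ~b). Since O(u) holds, K gives O(~b).
Premise 5 is O(~b → r); since O(~b), deontic closure gives O(r).
The contrapositive of premise 3 (O(~a → ~r)) is O(r → a), and O(r) is already established, so O(a).
Premise 8 is O(~k → ~a); contrapositively O(a → k). Since O(a) holds, K gives O(k).
Applying K to premise 10 (O(k → ~q)) and O(k) yields O(~q).
Premise 9 is O(~q → v); since O(~q), deontic closure gives O(v).
But premise 6, F(v), means O(~v).
We now have both O(v) and O(~v) — v is simultaneously obligatory and forbidden, violating the D-axiom.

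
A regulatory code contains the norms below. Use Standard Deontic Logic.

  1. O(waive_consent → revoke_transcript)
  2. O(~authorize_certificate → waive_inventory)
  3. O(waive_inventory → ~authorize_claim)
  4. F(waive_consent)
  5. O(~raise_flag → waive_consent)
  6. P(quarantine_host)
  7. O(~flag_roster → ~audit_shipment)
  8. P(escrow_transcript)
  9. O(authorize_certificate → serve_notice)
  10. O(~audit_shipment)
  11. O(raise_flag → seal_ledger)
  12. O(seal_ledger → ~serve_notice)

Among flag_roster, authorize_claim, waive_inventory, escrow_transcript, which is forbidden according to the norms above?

authorize_claim

Premise 4, F(waive_consent), is equivalent to O(~waive_consent).
Premise 5, O(~raise_flag → waive_consent), contraposes to O(~waive_consent → raise_flag); with O(~waive_consent) we get O(raise_flag).
From O(raise_flag) and premise 11, O(raise_flag → seal_ledger), we obtain O(seal_ledger).
Premise 12 is O(seal_ledger → ~serve_notice); since O(seal_ledger), deontic closure gives O(~serve_notice).
Premise 9, O(authorize_certificate → serve_notice), contraposes to O(~serve_notice → ~authorize_certificate); with O(~serve_notice) we get O(~authorize_certificate).
With premise 2, O(~authorize_certificate → waive_inventory), the K-axiom yields O(waive_inventory).
With premise 3, O(waive_inventory → ~authorize_claim), the K-axiom yields O(~authorize_claim).
So O(~authorize_claim) holds, i.e. authorize_claim is forbidden. None of the other listed options is forbidden under the premises.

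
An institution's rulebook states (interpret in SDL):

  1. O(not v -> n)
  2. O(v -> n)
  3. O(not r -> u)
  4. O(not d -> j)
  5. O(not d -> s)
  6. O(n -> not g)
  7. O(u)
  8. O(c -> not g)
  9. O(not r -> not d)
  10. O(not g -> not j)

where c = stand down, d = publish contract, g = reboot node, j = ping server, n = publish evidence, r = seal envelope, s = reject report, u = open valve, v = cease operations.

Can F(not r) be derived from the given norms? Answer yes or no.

Yes

Premises 1 and 2 are O(not v -> n) and O(v -> n); every ideal world satisfies not v or v, so in either case n holds — hence O(n).
From O(n) and premise 6, O(n -> not g), we obtain O(not g).
From O(not g) and premise 10, O(not g -> not j), we obtain O(not j).
Premise 4, O(not d -> j), contraposes to O(not j -> d); with O(not j) we get O(d).
Premise 9, O(not r -> not d), contraposes to O(d -> r); with O(d) we get O(r).
Premises 3, 5, 7, 8 do not contribute to this derivation.
So O(r) holds, i.e. F(not r). The claim follows.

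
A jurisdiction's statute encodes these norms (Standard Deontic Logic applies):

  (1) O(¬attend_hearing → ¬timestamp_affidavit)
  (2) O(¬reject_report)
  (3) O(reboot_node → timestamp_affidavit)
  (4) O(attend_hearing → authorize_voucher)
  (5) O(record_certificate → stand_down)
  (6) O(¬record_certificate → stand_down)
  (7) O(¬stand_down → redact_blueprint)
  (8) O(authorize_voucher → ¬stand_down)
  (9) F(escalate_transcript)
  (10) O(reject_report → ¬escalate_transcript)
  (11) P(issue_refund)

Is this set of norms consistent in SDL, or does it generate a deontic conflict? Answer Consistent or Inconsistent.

Consistent

Premise 10 is O(reject_report → ¬escalate_transcript); even if O(¬escalate_transcript) held, inferring O(reject_report) would be affirming the consequent — invalid.
So O(reject_report) is not derivable, and the apparent clash with O(¬reject_report) does not arise.
A world satisfying every obligation exists (e.g. attend_hearing=false, authorize_voucher=false, escalate_transcript=false, issue_refund=false, reboot_node=false, record_certificate=false, redact_blueprint=false, reject_report=false, stand_down=true, timestamp_affidavit=false); no atom is both obligatory and forbidden, so the set is consistent.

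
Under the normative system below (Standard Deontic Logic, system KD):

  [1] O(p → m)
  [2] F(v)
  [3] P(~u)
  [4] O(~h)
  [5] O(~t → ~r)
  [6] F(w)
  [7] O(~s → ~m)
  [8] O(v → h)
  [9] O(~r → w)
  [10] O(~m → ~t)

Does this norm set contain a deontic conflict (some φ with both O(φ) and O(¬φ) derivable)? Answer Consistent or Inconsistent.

Consistent

Premise 8 is O(v → h), but O(v) is not derivable from the premises, so it does not yield O(h).
So O(h) is not derivable, and the apparent clash with O(~h) does not arise.
A world satisfying every obligation exists (e.g. h=false, m=true, p=false, r=true, s=true, t=true, u=false, v=false, w=false); no atom is both obligatory and forbidden, so the set is consistent.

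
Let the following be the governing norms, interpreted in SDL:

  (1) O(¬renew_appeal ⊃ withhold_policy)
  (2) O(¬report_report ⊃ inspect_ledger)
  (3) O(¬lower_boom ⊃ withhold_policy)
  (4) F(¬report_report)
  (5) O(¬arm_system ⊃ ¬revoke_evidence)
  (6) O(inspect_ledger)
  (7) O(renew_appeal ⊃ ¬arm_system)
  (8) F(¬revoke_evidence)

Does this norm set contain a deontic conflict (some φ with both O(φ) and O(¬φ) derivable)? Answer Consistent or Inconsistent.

Consistent

Premise 2 is O(¬report_report ⊃ inspect_ledger); even if O(inspect_ledger) held, inferring O(¬report_report) would be affirming the consequent — invalid.
So O(¬report_report) is not derivable, and the apparent clash with O(report_report) does not arise.
A world satisfying every obligation exists (e.g. arm_system=true, inspect_ledger=true, lower_boom=false, renew_appeal=false, report_report=true, revoke_evidence=true, withhold_policy=true); no atom is both obligatory and forbidden, so the set is consistent.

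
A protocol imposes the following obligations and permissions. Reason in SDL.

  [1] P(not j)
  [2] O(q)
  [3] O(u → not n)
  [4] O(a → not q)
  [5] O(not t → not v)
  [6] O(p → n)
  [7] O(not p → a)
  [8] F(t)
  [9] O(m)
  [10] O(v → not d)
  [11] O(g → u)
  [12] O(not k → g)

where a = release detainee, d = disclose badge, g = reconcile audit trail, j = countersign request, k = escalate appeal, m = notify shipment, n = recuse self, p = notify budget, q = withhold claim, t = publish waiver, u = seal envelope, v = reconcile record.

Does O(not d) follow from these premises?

No

Premise 10 is O(v → not d), but O(v) is not derivable from the premises, so it does not yield O(not d).
No other premise forces O(not d). An ideal world satisfying every premise can still have not d false, so O(not d) is not derivable.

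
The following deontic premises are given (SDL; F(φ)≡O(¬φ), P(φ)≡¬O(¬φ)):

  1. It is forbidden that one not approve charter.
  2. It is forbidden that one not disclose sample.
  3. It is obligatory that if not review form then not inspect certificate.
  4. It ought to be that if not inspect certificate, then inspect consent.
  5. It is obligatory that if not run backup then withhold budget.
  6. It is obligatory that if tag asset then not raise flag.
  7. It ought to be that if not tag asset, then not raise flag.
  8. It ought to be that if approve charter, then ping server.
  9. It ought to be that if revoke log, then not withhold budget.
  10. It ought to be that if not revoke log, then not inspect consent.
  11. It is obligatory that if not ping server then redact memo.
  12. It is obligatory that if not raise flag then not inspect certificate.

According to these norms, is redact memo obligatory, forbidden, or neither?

Neither

Premise 11 is O(¬ping_server → redact_memo), but O(¬ping_server) is not derivable from the premises, so it does not yield O(redact_memo).
No premise or chain of K-axiom applications forces O(redact_memo), and none forces O(¬redact_memo). So redact_memo is neither obligatory nor forbidden under these norms.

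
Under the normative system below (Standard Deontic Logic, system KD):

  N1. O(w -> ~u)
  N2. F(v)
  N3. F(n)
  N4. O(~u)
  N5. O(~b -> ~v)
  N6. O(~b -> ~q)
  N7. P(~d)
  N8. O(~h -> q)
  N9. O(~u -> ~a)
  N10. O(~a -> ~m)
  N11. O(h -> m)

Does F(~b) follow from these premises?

Premise 4 gives O(~u).
From O(~u) and premise 9, O(~u -> ~a), we obtain O(~a).
From O(~a) and premise 10, O(~a -> ~m), we obtain O(~m).
Premise 11, O(h -> m), contraposes to O(~m -> ~h); with O(~m) we get O(~h).
From O(~h) and premise 8, O(~h -> q), we obtain O(q).
Premise 6 is O(~b -> ~q); contrapositively O(q -> b). Since O(q) holds, K gives O(b).
Premises 1, 2, 3, 5, 7 do not contribute to this derivation.
So O(b) holds, i.e. F(~b). The claim follows.

Yes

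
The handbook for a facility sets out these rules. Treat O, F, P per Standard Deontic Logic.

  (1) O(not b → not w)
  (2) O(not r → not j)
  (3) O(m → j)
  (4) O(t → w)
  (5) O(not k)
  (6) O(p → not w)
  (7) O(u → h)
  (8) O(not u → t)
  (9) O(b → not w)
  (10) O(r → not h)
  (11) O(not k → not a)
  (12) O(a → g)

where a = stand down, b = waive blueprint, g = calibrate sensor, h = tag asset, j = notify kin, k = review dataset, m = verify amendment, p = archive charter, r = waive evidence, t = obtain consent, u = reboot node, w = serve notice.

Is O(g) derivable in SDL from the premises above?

Premise 12 is O(a → g), but O(a) is not derivable from the premises, so it does not yield O(g).
No other premise forces O(g). An ideal world satisfying every premise can still have g false, so O(g) is not derivable.

No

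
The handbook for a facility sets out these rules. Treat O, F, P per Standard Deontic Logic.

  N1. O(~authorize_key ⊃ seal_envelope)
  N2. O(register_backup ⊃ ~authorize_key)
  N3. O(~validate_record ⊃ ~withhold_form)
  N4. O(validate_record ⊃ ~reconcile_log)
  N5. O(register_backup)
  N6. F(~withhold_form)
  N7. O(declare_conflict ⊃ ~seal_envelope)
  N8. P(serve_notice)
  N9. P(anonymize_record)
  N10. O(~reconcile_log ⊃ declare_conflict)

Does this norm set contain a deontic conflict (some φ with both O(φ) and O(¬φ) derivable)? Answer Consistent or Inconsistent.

F(~withhold_form) at premise 6 means O(withhold_form).
The contrapositive of premise 3 (O(~validate_record ⊃ ~withhold_form)) is O(withhold_form ⊃ validate_record), and O(withhold_form) is already established, so O(validate_record).
Applying K to premise 4 (O(validate_record ⊃ ~reconcile_log)) and O(validate_record) yields O(~reconcile_log).
From O(~reconcile_log) and premise 10, O(~reconcile_log ⊃ declare_conflict), we obtain O(declare_conflict).
With premise 7, O(declare_conflict ⊃ ~seal_envelope), the K-axiom yields O(~seal_envelope).
Premise 1 is O(~authorize_key ⊃ seal_envelope); contrapositively O(~seal_envelope ⊃ authorize_key). Since O(~seal_envelope) holds, K gives O(authorize_key).
The contrapositive of premise 2 (O(register_backup ⊃ ~authorize_key)) is O(authorize_key ⊃ ~register_backup), and O(authorize_key) is already established, so O(~register_backup).
Yet premise 5 states O(register_backup).
We now have both O(~register_backup) and O(register_backup) — register_backup is simultaneously obligatory and forbidden, violating the D-axiom.

Inconsistent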